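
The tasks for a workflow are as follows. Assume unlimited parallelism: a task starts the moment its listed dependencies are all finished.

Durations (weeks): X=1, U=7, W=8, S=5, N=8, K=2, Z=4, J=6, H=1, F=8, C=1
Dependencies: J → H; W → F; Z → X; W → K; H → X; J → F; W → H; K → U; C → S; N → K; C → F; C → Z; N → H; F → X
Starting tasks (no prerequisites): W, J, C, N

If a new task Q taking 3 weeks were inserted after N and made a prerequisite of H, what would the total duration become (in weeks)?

Originally the plan takes 17 weeks.
With Q inserted, H now waits for max(J, W, N, Q).
New critical path: W→K→U = 8+2+7 = 17 ⇒ 17 weeks.

17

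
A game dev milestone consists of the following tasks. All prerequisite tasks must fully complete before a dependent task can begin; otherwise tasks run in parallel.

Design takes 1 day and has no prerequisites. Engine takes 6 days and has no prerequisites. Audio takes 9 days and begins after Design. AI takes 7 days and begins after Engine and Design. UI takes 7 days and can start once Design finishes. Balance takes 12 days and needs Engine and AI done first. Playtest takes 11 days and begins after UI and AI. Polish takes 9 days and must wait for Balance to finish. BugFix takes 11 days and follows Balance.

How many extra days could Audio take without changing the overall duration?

26

Engine→AI→Balance→BugFix = 6+7+12+11 = 36 sets the makespan at 36 days.
The longest chain containing Audio totals 10 days.
Slack of Audio = 27 − 1 = 26 days.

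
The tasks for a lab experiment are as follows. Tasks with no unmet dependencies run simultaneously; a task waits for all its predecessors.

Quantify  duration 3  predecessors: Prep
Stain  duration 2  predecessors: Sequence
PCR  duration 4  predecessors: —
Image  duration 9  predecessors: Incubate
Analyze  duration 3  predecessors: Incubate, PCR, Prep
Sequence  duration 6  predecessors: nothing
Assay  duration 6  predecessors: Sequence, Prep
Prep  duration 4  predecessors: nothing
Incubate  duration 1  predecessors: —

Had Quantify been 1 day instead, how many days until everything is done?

12

Baseline: Sequence→Assay = 6+6 = 12 → 12 days.
The longest path through Quantify is only 7 days, so Quantify has float 5.
The critical path is still Sequence→Assay; finish is now 12 days.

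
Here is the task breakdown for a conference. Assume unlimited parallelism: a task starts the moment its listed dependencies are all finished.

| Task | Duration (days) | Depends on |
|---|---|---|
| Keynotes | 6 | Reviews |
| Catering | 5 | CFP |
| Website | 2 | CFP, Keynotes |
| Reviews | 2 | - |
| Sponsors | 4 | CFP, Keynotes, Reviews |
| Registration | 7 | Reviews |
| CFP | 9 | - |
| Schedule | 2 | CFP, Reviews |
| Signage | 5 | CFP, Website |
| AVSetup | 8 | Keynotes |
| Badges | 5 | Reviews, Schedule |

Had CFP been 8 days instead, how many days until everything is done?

16

As given, the longest chain is CFP→Schedule→Badges = 9+2+5 = 16, so the finish is 16 days.
CFP lies on that path, so at 8 days the path becomes 15 days.
New critical path: Reviews→Keynotes→AVSetup = 2+6+8 = 16 ⇒ 16 days.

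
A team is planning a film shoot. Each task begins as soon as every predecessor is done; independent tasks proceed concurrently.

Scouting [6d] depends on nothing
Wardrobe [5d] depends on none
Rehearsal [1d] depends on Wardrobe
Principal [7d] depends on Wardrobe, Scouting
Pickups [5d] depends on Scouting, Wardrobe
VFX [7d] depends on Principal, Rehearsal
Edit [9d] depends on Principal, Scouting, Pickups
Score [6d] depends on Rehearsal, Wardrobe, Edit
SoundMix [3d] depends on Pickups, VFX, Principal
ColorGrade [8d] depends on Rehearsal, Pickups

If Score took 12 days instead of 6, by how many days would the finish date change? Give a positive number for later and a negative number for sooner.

The binding path is Scouting→Principal→Edit→Score = 6+7+9+6 = 28; finish at 28 days.
Score lies on that path, so at 12 days the path becomes 34 days.
No other chain overtakes it, so the finish is 34 days.
Change in finish: 34 − 28 = +6 days.

6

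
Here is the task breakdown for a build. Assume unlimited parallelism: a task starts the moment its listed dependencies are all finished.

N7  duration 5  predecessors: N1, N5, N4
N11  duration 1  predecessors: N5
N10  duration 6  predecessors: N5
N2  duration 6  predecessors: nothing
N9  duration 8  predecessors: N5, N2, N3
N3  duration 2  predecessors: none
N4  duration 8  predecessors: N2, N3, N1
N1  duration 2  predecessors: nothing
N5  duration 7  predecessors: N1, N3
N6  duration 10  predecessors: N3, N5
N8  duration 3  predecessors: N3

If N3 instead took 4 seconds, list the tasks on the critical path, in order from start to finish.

N3, N5, N6

Critical path before the change: N3→N5→N6 = 2+7+10 = 19 giving 19 seconds.
N3 lies on that path, so at 4 seconds the path becomes 21 seconds.
No other chain overtakes it, so the finish is 21 seconds.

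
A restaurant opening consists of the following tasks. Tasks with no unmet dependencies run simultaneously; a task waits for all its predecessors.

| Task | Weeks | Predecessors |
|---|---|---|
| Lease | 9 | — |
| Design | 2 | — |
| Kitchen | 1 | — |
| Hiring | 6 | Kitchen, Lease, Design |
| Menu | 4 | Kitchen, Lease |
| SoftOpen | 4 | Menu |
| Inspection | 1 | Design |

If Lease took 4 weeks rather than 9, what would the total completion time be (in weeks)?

The binding path is Lease→Menu→SoftOpen = 9+4+4 = 17; finish at 17 weeks.
Lease lies on that path, so at 4 weeks the path becomes 12 weeks.
That remains the longest chain; total 12 weeks.

12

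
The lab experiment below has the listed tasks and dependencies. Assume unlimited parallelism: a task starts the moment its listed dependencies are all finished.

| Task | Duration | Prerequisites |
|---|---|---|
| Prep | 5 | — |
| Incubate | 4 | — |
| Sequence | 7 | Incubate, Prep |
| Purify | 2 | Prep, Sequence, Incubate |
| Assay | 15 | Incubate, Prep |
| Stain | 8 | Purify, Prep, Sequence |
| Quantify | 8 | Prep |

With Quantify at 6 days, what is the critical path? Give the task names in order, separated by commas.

As given, the longest chain is Prep→Sequence→Purify→Stain = 5+7+2+8 = 22, so the finish is 22 days.
Quantify is off the critical path — its longest chain is 13 days, giving 9 of slack.
No other chain overtakes it, so the finish is 22 days.

Prep, Sequence, Purify, Stain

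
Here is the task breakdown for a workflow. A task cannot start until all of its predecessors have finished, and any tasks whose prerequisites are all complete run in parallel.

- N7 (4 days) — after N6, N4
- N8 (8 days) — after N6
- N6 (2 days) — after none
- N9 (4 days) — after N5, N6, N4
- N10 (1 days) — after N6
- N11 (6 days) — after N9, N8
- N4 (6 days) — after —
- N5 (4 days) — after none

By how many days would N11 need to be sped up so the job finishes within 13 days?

Current finish: 16 days; target: 13.
N11 is on every critical path, so each day cut from N11 cuts the finish by one (this holds down to a finish of 11).
Need 16 − 13 = 3 days off N11 → N11 becomes 3 days, finish becomes 13.

3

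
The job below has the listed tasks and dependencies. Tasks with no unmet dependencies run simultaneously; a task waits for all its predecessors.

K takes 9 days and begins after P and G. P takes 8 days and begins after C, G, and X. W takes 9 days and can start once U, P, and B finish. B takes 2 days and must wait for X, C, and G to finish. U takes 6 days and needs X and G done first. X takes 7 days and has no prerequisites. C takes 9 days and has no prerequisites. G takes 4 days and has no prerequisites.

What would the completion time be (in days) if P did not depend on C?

24

Original critical path: C→P→K = 9+8+9 = 26 ⇒ 26 days.
Without C→P, P's earliest start moves from 9 to 7.
After: X→P→K = 7+8+9 = 24 → 24 days.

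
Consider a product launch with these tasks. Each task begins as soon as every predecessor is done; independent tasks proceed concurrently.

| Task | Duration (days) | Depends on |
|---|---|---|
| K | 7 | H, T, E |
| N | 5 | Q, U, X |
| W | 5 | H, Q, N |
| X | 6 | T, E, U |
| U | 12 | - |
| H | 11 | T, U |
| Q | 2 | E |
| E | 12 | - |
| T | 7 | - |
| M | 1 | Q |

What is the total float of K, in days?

0

Critical path: U→H→K = 12+11+7 = 30, so the finish is 30 days.
Longest path through K: 30 days (earliest finish 30, latest finish 30).
Slack of K = 23 − 23 = 0 days.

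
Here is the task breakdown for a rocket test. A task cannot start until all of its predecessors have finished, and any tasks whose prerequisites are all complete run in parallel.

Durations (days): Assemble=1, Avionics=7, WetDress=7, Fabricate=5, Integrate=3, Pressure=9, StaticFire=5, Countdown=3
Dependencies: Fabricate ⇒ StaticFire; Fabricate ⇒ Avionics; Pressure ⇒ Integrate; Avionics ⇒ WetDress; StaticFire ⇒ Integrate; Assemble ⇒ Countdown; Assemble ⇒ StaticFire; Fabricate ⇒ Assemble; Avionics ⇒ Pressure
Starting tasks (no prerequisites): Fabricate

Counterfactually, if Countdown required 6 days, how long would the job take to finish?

As given, the longest chain is Fabricate→Avionics→Pressure→Integrate = 5+7+9+3 = 24, so the finish is 24 days.
The longest path through Countdown is only 9 days, so Countdown has float 15.
The critical path is still Fabricate→Avionics→Pressure→Integrate; finish is now 24 days.

24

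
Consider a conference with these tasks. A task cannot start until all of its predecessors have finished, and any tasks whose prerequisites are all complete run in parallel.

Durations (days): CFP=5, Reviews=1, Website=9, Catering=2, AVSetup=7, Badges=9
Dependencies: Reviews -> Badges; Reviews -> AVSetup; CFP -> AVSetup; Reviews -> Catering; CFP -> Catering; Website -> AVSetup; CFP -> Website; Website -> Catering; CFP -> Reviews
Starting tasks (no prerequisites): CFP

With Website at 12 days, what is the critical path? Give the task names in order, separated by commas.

CFP, Website, AVSetup

Critical path before the change: CFP→Website→AVSetup = 5+9+7 = 21 giving 21 days.
Since Website is critical, the +3 change carries straight to that chain (now 24 days).
The critical path is still CFP→Website→AVSetup; finish is now 24 days.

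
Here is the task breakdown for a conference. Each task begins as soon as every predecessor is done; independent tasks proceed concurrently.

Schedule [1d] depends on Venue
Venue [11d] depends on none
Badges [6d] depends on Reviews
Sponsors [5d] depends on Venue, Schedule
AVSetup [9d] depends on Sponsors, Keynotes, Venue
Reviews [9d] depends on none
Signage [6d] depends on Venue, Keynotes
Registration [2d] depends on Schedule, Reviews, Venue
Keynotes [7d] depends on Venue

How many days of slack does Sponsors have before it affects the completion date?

Venue→Keynotes→AVSetup = 11+7+9 = 27 sets the makespan at 27 days.
Sponsors finishes as early as 17 and must finish by 18.
So Sponsors can slip 18 − 17 = 1 day.

1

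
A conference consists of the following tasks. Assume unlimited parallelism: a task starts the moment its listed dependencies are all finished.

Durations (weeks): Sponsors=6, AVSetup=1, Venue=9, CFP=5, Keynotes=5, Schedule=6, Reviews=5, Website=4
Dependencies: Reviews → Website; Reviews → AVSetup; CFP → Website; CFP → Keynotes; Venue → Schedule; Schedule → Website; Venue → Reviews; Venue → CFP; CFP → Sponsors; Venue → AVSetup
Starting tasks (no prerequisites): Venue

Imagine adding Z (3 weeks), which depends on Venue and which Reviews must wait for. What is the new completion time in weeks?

21

Originally the plan takes 20 weeks.
With Z inserted, Reviews now waits for max(Venue, Z).
New critical path: Venue→Z→Reviews→Website = 9+3+5+4 = 21 ⇒ 21 weeks.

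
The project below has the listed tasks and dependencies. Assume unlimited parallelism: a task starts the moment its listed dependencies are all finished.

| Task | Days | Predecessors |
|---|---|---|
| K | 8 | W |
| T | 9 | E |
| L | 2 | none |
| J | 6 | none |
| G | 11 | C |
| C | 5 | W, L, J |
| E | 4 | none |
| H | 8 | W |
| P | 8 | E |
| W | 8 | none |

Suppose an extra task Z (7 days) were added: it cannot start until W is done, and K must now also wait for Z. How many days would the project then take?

24

Originally the project takes 24 days.
With Z inserted, K now waits for max(W, Z).
New critical path: W→C→G = 8+5+11 = 24 ⇒ 24 days.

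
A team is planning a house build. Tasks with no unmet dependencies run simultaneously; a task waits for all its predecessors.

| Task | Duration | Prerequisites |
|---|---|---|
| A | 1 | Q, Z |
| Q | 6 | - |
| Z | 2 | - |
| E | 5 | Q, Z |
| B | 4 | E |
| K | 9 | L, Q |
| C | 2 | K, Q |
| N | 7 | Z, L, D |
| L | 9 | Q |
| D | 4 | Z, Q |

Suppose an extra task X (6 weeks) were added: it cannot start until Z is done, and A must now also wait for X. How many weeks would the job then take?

Originally the job takes 26 weeks.
With X inserted, A now waits for max(Q, Z, X).
New critical path: Q→L→K→C = 6+9+9+2 = 26 ⇒ 26 weeks.

26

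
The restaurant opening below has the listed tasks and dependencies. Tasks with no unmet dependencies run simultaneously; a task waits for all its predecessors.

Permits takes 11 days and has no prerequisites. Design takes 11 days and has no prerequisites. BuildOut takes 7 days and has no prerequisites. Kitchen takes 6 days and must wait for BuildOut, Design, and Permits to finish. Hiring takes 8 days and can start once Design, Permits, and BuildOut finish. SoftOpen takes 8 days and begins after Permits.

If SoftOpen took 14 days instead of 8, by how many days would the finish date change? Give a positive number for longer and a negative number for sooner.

Critical path before the change: Permits→SoftOpen = 11+8 = 19 giving 19 days.
SoftOpen lies on that path, so at 14 days the path becomes 25 days.
That remains the longest chain; total 25 days.
Change in finish: 25 − 19 = +6 days.

6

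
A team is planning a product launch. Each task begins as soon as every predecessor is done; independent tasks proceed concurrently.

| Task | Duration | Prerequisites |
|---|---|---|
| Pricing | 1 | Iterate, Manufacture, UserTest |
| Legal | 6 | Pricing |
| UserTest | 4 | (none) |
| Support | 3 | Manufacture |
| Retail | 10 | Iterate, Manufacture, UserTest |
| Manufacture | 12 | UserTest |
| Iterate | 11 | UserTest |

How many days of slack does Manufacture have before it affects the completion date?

0

UserTest→Manufacture→Retail = 4+12+10 = 26 sets the makespan at 26 days.
The longest chain containing Manufacture totals 26 days.
Slack of Manufacture = 4 − 4 = 0 days.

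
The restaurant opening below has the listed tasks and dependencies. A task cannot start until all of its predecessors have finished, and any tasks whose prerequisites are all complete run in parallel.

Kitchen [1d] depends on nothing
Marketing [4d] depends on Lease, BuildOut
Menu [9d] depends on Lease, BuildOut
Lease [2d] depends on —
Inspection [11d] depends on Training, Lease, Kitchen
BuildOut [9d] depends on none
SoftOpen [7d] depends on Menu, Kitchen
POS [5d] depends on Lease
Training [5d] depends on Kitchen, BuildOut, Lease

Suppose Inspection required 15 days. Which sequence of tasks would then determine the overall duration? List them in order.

BuildOut, Training, Inspection

Baseline: BuildOut→Training→Inspection = 9+5+11 = 25 → 25 days.
Inspection is on the critical path; changing it to 15 makes that path 29 days.
That remains the longest chain; total 29 days.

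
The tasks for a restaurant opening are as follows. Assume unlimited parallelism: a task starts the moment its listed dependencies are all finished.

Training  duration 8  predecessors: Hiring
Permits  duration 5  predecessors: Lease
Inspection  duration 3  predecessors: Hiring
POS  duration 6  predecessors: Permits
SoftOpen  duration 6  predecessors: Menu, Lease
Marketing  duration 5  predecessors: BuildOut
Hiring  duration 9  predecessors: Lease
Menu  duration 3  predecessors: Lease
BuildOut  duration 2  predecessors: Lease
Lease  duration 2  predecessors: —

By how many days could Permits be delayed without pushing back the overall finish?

6

Critical path: Lease→Hiring→Training = 2+9+8 = 19, so the finish is 19 days.
Permits finishes as early as 7 and must finish by 13.
Slack of Permits = 8 − 2 = 6 days.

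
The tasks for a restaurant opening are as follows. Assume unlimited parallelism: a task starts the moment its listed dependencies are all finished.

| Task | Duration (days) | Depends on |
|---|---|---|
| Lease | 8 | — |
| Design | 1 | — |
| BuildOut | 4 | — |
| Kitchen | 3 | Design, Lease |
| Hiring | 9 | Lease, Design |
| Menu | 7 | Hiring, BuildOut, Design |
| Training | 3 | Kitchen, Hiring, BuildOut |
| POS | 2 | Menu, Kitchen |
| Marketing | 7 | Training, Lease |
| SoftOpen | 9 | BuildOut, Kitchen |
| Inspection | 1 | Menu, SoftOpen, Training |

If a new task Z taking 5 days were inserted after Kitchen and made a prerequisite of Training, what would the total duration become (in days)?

27

Originally the schedule takes 27 days.
With Z inserted, Training now waits for max(Kitchen, Hiring, BuildOut, Z).
New critical path: Lease→Hiring→Training→Marketing = 8+9+3+7 = 27 ⇒ 27 days.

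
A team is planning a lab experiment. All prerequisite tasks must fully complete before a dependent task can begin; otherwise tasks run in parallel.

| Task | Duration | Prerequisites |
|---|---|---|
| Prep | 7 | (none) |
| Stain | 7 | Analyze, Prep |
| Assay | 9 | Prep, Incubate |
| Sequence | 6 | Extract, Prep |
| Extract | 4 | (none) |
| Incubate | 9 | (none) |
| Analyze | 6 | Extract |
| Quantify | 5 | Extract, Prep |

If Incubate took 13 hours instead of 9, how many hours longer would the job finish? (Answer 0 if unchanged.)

4

The binding path is Incubate→Assay = 9+9 = 18; finish at 18 hours.
Incubate is on the critical path; changing it to 13 makes that path 22 hours.
That remains the longest chain; total 22 hours.
Change in finish: 22 − 18 = +4 hours.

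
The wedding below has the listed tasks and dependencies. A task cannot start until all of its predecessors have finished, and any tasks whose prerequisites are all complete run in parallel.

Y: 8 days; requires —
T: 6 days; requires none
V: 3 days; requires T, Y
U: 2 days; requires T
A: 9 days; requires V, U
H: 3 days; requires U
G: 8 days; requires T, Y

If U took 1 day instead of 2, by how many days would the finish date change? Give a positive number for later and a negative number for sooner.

Critical path before the change: Y→V→A = 8+3+9 = 20 giving 20 days.
U is off the critical path — its longest chain is 17 days, giving 3 of slack.
That remains the longest chain; total 20 days.
Change in finish: 20 − 20 = +0 days.

0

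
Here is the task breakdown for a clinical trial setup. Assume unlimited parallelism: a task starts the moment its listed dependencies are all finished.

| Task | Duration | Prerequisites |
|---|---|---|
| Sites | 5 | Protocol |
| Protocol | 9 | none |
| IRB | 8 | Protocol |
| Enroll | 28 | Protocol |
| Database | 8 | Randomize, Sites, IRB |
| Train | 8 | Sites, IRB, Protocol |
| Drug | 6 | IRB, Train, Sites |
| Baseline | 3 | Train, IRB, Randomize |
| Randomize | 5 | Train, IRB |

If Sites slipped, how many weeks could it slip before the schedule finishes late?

Critical path: Protocol→IRB→Train→Randomize→Database = 9+8+8+5+8 = 38, so the finish is 38 weeks.
Longest path through Sites: 35 weeks (earliest finish 14, latest finish 17).
Slack of Sites = 12 − 9 = 3 weeks.

3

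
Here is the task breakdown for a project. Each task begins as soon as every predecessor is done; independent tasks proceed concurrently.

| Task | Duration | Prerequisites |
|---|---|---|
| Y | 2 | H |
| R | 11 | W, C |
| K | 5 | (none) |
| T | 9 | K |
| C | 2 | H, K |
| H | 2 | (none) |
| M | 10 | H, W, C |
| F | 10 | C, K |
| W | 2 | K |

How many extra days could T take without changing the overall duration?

4

Critical path: K→C→R = 5+2+11 = 18, so the finish is 18 days.
T finishes as early as 14 and must finish by 18.
So T can slip 18 − 14 = 4 days.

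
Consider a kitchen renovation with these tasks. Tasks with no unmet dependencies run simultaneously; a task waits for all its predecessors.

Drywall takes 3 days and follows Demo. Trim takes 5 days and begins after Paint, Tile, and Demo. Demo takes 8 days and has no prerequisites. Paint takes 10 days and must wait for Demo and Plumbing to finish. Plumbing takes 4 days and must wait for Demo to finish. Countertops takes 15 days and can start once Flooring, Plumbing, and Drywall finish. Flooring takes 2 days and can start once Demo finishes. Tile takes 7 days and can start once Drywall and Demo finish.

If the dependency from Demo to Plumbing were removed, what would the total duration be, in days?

26

Original critical path: Demo→Plumbing→Countertops = 8+4+15 = 27 ⇒ 27 days.
Without Demo→Plumbing, Plumbing's earliest start moves from 8 to 0.
New critical path: Demo→Drywall→Countertops = 8+3+15 = 26 ⇒ 26 days.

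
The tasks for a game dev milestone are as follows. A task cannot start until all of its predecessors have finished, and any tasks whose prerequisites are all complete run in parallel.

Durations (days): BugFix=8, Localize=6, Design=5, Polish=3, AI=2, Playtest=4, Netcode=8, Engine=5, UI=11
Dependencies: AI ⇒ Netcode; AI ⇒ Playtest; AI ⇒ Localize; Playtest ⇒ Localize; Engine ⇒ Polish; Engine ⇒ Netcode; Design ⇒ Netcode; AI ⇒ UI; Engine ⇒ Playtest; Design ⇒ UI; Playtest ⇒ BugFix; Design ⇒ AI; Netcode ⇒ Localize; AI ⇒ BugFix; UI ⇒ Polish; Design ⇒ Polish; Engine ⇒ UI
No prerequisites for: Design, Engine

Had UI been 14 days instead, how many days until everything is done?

Baseline: Design→AI→UI→Polish = 5+2+11+3 = 21 → 21 days.
UI lies on that path, so at 14 days the path becomes 24 days.
The critical path is still Design→AI→UI→Polish; finish is now 24 days.

24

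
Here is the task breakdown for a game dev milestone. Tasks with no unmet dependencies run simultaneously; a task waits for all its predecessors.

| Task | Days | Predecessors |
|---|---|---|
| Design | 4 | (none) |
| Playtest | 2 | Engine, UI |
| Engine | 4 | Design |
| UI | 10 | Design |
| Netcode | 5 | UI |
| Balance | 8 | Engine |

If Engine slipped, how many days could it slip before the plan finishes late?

3

Design→UI→Netcode = 4+10+5 = 19 sets the makespan at 19 days.
The longest chain containing Engine totals 16 days.
Float = 19 − 16 = 3.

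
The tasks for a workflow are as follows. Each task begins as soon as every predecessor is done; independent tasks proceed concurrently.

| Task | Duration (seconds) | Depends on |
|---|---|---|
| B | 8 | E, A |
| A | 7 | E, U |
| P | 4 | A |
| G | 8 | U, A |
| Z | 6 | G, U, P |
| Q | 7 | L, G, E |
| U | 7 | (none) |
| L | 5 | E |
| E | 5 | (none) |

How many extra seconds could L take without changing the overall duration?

Critical path: U→A→G→Q = 7+7+8+7 = 29, so the finish is 29 seconds.
L finishes as early as 10 and must finish by 22.
Slack of L = 17 − 5 = 12 seconds.

12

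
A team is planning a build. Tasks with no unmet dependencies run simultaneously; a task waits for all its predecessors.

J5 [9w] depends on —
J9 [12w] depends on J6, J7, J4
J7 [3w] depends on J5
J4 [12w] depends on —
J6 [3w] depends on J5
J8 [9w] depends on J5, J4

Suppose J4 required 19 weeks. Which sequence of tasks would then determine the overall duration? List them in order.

The binding path is J4→J9 = 12+12 = 24; finish at 24 weeks.
J4 is on the critical path; changing it to 19 makes that path 31 weeks.
No other chain overtakes it, so the finish is 31 weeks.

J4, J9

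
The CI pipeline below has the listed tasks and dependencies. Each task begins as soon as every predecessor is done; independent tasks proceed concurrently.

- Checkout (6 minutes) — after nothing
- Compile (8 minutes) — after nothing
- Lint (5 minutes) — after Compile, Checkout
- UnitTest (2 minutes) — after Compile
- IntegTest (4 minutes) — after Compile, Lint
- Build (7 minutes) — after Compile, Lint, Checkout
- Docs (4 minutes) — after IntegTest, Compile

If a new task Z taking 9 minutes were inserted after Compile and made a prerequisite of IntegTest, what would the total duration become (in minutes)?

Originally the project takes 21 minutes.
With Z inserted, IntegTest now waits for max(Compile, Lint, Z).
New critical path: Compile→Z→IntegTest→Docs = 8+9+4+4 = 25 ⇒ 25 minutes.

25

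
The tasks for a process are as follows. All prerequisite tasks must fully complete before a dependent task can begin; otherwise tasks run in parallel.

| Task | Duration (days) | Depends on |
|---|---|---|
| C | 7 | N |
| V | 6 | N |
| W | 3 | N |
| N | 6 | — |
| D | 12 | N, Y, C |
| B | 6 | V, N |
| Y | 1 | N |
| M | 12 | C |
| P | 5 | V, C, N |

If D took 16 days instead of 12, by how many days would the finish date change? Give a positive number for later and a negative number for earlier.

4

Baseline: N→C→D = 6+7+12 = 25 → 25 days.
D is on the critical path; changing it to 16 makes that path 29 days.
That remains the longest chain; total 29 days.
Change in finish: 29 − 25 = +4 days.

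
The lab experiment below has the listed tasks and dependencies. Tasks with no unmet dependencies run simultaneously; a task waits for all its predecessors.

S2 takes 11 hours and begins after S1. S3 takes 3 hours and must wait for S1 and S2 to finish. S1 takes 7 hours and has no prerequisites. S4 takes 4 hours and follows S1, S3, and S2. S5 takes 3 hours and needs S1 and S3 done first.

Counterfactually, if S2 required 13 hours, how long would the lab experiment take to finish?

Critical path before the change: S1→S2→S3→S4 = 7+11+3+4 = 25 giving 25 hours.
S2 lies on that path, so at 13 hours the path becomes 27 hours.
No other chain overtakes it, so the finish is 27 hours.

27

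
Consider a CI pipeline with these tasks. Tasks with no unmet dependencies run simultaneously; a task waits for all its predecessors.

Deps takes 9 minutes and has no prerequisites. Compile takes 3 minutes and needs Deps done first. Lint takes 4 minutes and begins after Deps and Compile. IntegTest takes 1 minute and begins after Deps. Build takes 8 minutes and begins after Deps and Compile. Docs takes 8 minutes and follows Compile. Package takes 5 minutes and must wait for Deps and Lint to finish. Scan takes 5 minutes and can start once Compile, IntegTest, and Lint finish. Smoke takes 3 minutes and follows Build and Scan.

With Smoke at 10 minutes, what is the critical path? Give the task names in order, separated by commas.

Deps, Compile, Lint, Scan, Smoke

Actual critical path: Deps→Compile→Lint→Scan→Smoke = 9+3+4+5+3 = 24 ⇒ 24 minutes.
Smoke lies on that path, so at 10 minutes the path becomes 31 minutes.
That remains the longest chain; total 31 minutes.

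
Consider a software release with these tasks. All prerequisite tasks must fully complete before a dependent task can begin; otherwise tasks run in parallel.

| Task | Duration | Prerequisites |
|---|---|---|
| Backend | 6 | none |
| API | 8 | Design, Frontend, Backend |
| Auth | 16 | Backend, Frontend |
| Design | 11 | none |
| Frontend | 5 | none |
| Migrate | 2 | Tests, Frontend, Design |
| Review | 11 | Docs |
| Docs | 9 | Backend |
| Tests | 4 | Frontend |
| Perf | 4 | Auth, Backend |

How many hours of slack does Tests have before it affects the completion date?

Critical path: Backend→Auth→Perf = 6+16+4 = 26, so the finish is 26 hours.
Longest path through Tests: 11 hours (earliest finish 9, latest finish 24).
Float = 26 − 11 = 15.

15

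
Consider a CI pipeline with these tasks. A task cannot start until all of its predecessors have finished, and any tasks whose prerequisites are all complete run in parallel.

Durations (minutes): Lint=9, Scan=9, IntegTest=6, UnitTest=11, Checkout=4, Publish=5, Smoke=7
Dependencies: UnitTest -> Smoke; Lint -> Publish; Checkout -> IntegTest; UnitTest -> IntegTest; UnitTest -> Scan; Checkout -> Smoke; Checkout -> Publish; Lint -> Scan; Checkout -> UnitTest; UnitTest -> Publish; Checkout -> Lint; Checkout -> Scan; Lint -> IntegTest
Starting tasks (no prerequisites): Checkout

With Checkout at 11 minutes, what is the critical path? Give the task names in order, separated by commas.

The binding path is Checkout→UnitTest→Scan = 4+11+9 = 24; finish at 24 minutes.
Checkout lies on that path, so at 11 minutes the path becomes 31 minutes.
No other chain overtakes it, so the finish is 31 minutes.

Checkout, UnitTest, Scan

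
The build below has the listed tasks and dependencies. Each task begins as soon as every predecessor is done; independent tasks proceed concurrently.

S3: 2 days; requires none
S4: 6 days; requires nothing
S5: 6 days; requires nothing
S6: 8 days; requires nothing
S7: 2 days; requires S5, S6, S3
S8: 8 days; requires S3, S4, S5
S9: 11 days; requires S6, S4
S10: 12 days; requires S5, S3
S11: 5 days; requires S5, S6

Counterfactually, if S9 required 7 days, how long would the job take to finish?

Critical path before the change: S6→S9 = 8+11 = 19 giving 19 days.
Since S9 is critical, the -4 change carries straight to that chain (now 15 days).
Now S5→S10 = 6+12 = 18 is longest, so the finish becomes 18 days.

18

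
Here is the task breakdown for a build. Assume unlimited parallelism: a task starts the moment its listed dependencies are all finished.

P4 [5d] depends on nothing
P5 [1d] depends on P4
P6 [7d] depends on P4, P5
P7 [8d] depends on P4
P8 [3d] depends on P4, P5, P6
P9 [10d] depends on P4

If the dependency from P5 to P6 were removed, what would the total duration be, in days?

Before: longest chain P4→P5→P6→P8 = 5+1+7+3 = 16, finish 16.
Without P5→P6, P6's earliest start moves from 6 to 5.
New critical path: P4→P6→P8 = 5+7+3 = 15 ⇒ 15 days.

15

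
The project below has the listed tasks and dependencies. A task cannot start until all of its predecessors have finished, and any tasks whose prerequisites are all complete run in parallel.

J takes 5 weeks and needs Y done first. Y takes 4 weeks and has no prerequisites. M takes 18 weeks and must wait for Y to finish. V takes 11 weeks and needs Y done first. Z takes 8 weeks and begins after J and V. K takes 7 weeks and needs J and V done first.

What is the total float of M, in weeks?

The longest chain is Y→V→Z = 4+11+8 = 23; overall finish 23 weeks.
M finishes as early as 22 and must finish by 23.
Float = 23 − 22 = 1.

1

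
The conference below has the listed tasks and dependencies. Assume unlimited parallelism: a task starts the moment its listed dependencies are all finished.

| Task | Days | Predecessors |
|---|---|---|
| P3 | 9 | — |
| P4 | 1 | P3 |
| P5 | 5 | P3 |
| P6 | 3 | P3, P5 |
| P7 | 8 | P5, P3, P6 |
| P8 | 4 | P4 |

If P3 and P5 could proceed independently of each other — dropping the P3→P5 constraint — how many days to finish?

With the dependency in place, P3→P5→P6→P7 = 9+5+3+8 = 25 sets the finish at 25 days.
Without P3→P5, P5's earliest start moves from 9 to 0.
New critical path: P3→P6→P7 = 9+3+8 = 20 ⇒ 20 days.

20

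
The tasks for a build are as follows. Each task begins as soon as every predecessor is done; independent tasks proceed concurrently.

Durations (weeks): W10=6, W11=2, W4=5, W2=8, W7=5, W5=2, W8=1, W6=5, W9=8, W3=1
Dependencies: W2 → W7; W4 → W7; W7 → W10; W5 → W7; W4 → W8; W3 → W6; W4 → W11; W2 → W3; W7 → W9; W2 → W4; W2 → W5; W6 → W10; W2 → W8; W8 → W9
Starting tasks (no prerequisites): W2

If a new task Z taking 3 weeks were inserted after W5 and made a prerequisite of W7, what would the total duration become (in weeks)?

26

Originally the plan takes 26 weeks.
With Z inserted, W7 now waits for max(W4, W5, W2, Z).
New critical path: W2→W4→W7→W9 = 8+5+5+8 = 26 ⇒ 26 weeks.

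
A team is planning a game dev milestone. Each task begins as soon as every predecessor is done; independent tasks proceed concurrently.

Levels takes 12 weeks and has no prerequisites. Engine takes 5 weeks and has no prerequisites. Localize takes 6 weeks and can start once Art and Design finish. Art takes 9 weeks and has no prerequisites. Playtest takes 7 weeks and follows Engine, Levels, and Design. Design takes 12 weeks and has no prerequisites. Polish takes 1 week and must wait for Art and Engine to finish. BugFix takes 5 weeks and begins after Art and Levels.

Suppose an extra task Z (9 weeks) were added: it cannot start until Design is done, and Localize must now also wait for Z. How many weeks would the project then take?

Originally the project takes 19 weeks.
With Z inserted, Localize now waits for max(Art, Design, Z).
New critical path: Design→Z→Localize = 12+9+6 = 27 ⇒ 27 weeks.

27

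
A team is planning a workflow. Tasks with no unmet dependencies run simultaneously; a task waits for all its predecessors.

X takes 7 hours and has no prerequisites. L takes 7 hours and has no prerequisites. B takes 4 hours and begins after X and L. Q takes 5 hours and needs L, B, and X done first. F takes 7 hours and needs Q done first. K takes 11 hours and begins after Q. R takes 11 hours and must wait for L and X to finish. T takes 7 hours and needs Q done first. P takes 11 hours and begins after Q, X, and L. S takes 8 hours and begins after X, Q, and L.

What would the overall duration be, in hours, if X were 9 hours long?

Actual critical path: X→B→Q→K = 7+4+5+11 = 27 ⇒ 27 hours.
Since X is critical, the +2 change carries straight to that chain (now 29 hours).
No other chain overtakes it, so the finish is 29 hours.

29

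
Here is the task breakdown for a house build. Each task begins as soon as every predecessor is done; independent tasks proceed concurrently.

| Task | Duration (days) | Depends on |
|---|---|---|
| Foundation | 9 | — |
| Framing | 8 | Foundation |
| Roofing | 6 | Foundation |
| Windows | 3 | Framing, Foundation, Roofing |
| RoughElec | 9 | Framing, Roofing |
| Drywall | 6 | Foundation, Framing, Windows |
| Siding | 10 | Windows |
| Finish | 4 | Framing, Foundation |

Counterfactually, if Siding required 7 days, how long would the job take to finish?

As given, the longest chain is Foundation→Framing→Windows→Siding = 9+8+3+10 = 30, so the finish is 30 days.
Since Siding is critical, the -3 change carries straight to that chain (now 27 days).
That remains the longest chain; total 27 days.

27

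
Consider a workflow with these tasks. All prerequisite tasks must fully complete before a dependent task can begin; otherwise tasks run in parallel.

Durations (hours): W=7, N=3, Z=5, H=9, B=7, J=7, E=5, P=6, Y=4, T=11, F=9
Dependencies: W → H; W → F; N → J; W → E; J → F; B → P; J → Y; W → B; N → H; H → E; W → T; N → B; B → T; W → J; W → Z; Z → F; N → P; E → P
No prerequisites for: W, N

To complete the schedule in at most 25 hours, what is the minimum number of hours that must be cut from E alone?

Current finish: 27 hours; target: 25.
E is on every critical path, so each hour cut from E cuts the finish by one (this holds down to a finish of 25).
Need 27 − 25 = 2 hours off E → E becomes 3 hours, finish becomes 25.

2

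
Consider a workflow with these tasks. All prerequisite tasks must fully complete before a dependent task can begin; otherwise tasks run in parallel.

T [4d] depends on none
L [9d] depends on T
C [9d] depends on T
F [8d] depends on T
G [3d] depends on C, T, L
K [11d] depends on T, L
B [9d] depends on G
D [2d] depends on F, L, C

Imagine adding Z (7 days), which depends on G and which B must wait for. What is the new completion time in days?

Originally the schedule takes 25 days.
With Z inserted, B now waits for max(G, Z).
New critical path: T→L→G→Z→B = 4+9+3+7+9 = 32 ⇒ 32 days.

32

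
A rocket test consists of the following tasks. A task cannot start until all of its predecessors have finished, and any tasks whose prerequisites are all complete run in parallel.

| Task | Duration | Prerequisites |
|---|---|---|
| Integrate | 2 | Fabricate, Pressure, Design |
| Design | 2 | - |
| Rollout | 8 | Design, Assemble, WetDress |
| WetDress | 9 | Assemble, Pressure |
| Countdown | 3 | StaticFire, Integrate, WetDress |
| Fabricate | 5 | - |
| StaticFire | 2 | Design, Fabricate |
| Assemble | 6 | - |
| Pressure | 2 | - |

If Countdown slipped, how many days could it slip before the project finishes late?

The longest chain is Assemble→WetDress→Rollout = 6+9+8 = 23; overall finish 23 days.
Countdown finishes as early as 18 and must finish by 23.
Slack of Countdown = 20 − 15 = 5 days.

5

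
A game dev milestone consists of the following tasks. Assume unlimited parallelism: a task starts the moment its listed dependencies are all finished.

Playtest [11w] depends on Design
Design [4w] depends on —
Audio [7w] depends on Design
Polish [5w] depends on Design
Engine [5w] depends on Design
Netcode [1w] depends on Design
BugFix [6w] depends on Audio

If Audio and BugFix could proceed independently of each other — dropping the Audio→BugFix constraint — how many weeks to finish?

15

Before: longest chain Design→Audio→BugFix = 4+7+6 = 17, finish 17.
Without Audio→BugFix, BugFix's earliest start moves from 11 to 0.
The longest chain is now Design→Playtest = 4+11 = 15, so the plan takes 15 weeks.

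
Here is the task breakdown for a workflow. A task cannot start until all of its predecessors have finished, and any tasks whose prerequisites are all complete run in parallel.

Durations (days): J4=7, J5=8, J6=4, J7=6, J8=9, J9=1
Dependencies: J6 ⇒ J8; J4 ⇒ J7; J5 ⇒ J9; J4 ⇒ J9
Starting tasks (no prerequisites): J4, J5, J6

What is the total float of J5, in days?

Critical path: J4→J7 = 7+6 = 13, so the finish is 13 days.
The longest chain containing J5 totals 9 days.
Float = 13 − 9 = 4.

4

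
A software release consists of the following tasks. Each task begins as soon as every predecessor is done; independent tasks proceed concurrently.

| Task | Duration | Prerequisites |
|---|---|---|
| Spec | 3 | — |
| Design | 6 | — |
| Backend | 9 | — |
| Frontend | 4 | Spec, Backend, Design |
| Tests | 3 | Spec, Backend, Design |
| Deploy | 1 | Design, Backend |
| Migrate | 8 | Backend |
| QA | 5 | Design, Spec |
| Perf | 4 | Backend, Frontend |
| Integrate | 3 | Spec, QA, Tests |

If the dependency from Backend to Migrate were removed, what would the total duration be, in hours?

Before: longest chain Backend→Frontend→Perf = 9+4+4 = 17, finish 17.
Without Backend→Migrate, Migrate's earliest start moves from 9 to 0.
The longest chain is now Backend→Frontend→Perf = 9+4+4 = 17, so the schedule takes 17 hours.

17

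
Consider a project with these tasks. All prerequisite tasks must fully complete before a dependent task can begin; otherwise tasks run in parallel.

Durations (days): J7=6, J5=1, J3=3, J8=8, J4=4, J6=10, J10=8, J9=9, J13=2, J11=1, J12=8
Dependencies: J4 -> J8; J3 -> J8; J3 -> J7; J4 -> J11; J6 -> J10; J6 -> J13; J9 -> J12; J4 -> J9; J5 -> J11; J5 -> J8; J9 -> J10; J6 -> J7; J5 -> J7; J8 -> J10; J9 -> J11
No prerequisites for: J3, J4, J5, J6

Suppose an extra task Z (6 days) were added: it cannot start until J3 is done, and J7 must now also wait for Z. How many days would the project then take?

Originally the project takes 21 days.
With Z inserted, J7 now waits for max(J3, J6, J5, Z).
New critical path: J4→J9→J10 = 4+9+8 = 21 ⇒ 21 days.

21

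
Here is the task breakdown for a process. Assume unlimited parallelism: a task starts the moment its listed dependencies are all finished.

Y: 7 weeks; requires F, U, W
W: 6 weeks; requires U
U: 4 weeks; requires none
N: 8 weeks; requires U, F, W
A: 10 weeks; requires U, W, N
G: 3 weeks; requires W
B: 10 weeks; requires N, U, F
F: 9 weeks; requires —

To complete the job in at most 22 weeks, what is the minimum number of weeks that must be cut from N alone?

6

Current finish: 28 weeks; target: 22.
N is on every critical path, so each week cut from N cuts the finish by one (this holds down to a finish of 21).
Need 28 − 22 = 6 weeks off N → N becomes 2 weeks, finish becomes 22.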